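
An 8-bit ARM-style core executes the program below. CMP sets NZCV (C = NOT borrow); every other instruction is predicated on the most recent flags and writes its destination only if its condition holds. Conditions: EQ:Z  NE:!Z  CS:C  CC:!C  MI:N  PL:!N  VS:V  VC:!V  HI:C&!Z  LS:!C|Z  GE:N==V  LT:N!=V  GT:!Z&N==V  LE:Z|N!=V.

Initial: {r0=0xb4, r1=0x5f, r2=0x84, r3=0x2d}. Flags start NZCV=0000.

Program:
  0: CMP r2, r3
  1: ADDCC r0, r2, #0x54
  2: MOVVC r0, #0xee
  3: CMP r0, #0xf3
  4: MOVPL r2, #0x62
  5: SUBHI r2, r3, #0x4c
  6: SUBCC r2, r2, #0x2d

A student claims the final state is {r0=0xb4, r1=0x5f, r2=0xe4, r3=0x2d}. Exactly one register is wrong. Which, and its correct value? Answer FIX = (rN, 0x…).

0: ✓ CMP  NZCV=0011
1: · ADDCC
2: · MOVVC
3: ✓ CMP  NZCV=1000
4: · MOVPL
5: · SUBHI
6: ✓ SUBCC  r2←0x57

FIX = (r2, 0x57)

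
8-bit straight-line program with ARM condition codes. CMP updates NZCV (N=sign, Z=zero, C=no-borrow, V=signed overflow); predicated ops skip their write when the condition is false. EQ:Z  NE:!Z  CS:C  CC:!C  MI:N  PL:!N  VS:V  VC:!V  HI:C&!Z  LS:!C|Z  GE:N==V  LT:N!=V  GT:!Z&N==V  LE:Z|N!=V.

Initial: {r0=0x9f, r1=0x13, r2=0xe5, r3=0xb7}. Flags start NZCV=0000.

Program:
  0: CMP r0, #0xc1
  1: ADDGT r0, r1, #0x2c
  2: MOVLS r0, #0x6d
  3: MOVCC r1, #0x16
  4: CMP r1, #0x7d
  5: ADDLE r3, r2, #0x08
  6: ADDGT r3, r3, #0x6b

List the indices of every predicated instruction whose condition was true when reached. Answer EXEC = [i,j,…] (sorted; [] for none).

[0] flags=1000 → (cmp)
[1] flags=1000 GT?F → skip
[2] flags=1000 LS?T → r0=0x6d
[3] flags=1000 CC?T → r1=0x16
[4] flags=1000 → (cmp)
[5] flags=1000 LE?T → r3=0xed
[6] flags=1000 GT?F → skip

EXEC = [2,3,5]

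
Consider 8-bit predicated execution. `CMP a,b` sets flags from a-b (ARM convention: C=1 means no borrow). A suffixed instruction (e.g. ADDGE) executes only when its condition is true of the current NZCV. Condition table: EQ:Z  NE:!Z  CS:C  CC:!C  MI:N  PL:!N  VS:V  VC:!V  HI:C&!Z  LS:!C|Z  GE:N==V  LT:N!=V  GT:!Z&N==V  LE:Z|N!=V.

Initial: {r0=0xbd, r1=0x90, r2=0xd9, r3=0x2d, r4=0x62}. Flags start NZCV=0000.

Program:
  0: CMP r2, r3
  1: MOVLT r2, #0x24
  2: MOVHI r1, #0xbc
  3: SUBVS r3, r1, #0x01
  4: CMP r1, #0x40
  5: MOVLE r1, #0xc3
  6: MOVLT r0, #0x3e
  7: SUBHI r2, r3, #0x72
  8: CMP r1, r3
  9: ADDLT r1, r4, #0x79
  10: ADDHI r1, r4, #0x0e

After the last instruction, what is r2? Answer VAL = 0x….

[0] flags=1010 → (cmp)
[1] flags=1010 LT?T → r2=0x24
[2] flags=1010 HI?T → r1=0xbc
[3] flags=1010 VS?F → skip
[4] flags=0011 → (cmp)
[5] flags=0011 LE?T → r1=0xc3
[6] flags=0011 LT?T → r0=0x3e
[7] flags=0011 HI?T → r2=0xbb
[8] flags=1010 → (cmp)
[9] flags=1010 LT?T → r1=0xdb
[10] flags=1010 HI?T → r1=0x70

VAL = 0xbb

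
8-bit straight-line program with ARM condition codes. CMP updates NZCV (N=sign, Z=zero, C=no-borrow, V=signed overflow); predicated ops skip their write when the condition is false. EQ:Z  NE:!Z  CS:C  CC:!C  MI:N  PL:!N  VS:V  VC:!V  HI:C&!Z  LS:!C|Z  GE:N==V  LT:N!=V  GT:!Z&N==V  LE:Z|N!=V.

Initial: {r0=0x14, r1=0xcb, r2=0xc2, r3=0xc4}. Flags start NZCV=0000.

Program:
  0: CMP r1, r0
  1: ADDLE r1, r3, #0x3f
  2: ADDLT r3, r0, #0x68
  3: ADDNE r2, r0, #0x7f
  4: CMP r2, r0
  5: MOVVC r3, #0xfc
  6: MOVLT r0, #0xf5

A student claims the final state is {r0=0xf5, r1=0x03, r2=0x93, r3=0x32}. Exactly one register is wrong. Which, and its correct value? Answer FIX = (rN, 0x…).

FIX = (r3, 0x7c)

0: ✓ CMP  NZCV=1010
1: ✓ ADDLE  r1←0x03
2: ✓ ADDLT  r3←0x7c
3: ✓ ADDNE  r2←0x93
4: ✓ CMP  NZCV=0011
5: · MOVVC
6: ✓ MOVLT  r0←0xf5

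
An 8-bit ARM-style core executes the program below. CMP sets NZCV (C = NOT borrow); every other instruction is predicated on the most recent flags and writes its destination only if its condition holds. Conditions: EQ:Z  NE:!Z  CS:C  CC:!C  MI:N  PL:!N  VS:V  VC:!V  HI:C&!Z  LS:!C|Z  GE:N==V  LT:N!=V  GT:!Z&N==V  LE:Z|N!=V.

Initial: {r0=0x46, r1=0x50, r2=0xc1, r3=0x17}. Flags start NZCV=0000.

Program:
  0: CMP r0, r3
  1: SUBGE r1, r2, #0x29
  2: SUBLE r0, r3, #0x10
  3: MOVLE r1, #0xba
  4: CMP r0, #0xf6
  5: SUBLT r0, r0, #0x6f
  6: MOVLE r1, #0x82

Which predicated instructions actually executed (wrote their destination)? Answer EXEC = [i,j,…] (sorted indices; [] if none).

EXEC = [1]

0: ✓ CMP  NZCV=0010
1: ✓ SUBGE  r1←0x98
2: · SUBLE
3: · MOVLE
4: ✓ CMP  NZCV=0000
5: · SUBLT
6: · MOVLE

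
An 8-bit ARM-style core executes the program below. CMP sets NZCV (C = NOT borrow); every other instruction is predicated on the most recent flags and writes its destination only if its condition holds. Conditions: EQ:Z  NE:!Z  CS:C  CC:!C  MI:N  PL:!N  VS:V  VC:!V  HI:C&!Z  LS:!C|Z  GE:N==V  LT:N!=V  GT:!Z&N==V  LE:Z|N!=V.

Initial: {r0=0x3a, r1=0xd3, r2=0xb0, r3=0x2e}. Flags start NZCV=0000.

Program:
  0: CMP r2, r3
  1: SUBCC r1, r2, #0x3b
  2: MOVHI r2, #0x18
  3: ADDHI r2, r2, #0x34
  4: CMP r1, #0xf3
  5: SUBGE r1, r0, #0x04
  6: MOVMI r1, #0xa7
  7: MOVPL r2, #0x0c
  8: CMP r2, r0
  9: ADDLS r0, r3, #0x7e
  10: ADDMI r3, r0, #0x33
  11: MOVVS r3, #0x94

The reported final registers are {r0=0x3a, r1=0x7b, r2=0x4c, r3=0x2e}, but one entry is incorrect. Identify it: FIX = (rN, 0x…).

[0] flags=1010 → (cmp)
[1] flags=1010 CC?F → skip
[2] flags=1010 HI?T → r2=0x18
[3] flags=1010 HI?T → r2=0x4c
[4] flags=1000 → (cmp)
[5] flags=1000 GE?F → skip
[6] flags=1000 MI?T → r1=0xa7
[7] flags=1000 PL?F → skip
[8] flags=0010 → (cmp)
[9] flags=0010 LS?F → skip
[10] flags=0010 MI?F → skip
[11] flags=0010 VS?F → skip

FIX = (r1, 0xa7)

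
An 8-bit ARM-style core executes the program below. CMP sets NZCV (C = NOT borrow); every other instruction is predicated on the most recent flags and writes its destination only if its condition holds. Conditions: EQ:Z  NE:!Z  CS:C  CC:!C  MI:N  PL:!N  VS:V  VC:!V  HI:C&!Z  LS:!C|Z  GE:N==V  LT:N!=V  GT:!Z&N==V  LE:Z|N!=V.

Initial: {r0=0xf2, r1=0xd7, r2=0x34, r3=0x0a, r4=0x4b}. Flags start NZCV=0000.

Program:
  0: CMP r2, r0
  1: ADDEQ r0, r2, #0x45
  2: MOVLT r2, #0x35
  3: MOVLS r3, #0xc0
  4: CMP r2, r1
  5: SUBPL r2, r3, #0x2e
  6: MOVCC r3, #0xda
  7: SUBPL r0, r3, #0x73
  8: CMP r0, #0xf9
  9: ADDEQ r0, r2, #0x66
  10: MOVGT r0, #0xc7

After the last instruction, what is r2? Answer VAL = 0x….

[0] flags=0000 → (cmp)
[1] flags=0000 EQ?F → skip
[2] flags=0000 LT?F → skip
[3] flags=0000 LS?T → r3=0xc0
[4] flags=0000 → (cmp)
[5] flags=0000 PL?T → r2=0x92
[6] flags=0000 CC?T → r3=0xda
[7] flags=0000 PL?T → r0=0x67
[8] flags=0000 → (cmp)
[9] flags=0000 EQ?F → skip
[10] flags=0000 GT?T → r0=0xc7

VAL = 0x92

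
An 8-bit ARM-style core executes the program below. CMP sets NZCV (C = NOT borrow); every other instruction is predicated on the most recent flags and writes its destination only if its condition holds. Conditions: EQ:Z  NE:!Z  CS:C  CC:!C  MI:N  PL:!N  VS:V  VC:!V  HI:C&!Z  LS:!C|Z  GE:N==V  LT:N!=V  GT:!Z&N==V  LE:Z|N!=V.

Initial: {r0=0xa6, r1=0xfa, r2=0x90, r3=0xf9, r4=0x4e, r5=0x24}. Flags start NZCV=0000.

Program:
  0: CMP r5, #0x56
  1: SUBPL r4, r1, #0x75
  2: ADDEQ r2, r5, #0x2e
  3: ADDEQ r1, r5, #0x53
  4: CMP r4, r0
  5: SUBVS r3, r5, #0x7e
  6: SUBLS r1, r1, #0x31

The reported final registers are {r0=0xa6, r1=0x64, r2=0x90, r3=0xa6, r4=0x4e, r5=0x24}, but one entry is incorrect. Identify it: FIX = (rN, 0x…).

0: ✓ CMP  NZCV=1000
1: · SUBPL
2: · ADDEQ
3: · ADDEQ
4: ✓ CMP  NZCV=1001
5: ✓ SUBVS  r3←0xa6
6: ✓ SUBLS  r1←0xc9

FIX = (r1, 0xc9)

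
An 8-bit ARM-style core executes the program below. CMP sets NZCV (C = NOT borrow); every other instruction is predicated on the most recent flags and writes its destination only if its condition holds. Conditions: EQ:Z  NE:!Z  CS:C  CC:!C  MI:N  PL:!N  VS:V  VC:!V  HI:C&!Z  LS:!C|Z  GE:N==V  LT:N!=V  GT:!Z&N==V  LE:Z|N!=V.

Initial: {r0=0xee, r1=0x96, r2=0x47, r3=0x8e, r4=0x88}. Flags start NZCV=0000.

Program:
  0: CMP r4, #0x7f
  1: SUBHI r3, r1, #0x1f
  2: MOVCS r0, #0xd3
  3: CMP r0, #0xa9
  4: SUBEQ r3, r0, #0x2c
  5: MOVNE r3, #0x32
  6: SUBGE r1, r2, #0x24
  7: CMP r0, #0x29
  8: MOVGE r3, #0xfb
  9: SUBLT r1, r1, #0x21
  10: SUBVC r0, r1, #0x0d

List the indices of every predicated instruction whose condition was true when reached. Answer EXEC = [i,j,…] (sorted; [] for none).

0: ✓ CMP  NZCV=0011
1: ✓ SUBHI  r3←0x77
2: ✓ MOVCS  r0←0xd3
3: ✓ CMP  NZCV=0010
4: · SUBEQ
5: ✓ MOVNE  r3←0x32
6: ✓ SUBGE  r1←0x23
7: ✓ CMP  NZCV=1010
8: · MOVGE
9: ✓ SUBLT  r1←0x02
10: ✓ SUBVC  r0←0xf5

EXEC = [1,2,5,6,9,10]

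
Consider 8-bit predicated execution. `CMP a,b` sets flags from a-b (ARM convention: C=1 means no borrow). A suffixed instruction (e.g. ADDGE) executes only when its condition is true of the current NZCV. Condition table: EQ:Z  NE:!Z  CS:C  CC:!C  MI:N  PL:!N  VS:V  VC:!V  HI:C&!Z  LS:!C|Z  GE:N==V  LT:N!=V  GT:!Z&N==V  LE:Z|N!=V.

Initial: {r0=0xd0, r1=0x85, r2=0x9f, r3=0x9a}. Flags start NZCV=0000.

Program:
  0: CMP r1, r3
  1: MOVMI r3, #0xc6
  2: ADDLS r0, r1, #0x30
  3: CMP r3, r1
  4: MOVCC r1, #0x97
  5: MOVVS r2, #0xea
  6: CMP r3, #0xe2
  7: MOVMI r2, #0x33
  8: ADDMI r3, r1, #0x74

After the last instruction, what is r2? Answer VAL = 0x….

0: ✓ CMP  NZCV=1000
1: ✓ MOVMI  r3←0xc6
2: ✓ ADDLS  r0←0xb5
3: ✓ CMP  NZCV=0010
4: · MOVCC
5: · MOVVS
6: ✓ CMP  NZCV=1000
7: ✓ MOVMI  r2←0x33
8: ✓ ADDMI  r3←0xf9

VAL = 0x33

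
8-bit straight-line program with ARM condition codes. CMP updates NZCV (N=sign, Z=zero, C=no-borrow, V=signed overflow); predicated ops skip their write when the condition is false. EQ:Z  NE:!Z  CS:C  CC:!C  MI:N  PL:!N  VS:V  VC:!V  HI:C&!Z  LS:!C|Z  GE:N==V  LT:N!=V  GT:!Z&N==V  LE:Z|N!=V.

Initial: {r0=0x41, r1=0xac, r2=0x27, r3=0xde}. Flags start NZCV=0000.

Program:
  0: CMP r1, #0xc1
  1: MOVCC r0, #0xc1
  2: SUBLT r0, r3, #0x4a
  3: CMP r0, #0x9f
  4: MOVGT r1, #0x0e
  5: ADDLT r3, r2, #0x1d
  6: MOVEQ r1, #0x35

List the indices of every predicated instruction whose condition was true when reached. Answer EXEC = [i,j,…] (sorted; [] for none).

EXEC = [1,2,5]

[0] flags=1000 → (cmp)
[1] flags=1000 CC?T → r0=0xc1
[2] flags=1000 LT?T → r0=0x94
[3] flags=1000 → (cmp)
[4] flags=1000 GT?F → skip
[5] flags=1000 LT?T → r3=0x44
[6] flags=1000 EQ?F → skip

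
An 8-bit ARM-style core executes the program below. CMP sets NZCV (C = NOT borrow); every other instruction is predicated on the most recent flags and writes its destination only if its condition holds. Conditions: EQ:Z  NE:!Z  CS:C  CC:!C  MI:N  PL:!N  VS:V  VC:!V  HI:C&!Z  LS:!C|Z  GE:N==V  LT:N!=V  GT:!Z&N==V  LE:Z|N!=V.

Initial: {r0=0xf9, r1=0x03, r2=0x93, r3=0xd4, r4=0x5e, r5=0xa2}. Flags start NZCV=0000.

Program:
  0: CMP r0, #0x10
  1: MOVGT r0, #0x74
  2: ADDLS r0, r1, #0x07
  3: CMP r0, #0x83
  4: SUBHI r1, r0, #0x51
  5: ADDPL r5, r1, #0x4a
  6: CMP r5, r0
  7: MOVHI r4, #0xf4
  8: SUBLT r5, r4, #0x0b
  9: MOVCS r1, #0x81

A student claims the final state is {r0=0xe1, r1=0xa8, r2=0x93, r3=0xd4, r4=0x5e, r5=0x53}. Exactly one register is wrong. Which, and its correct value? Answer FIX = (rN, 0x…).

[0] flags=1010 → (cmp)
[1] flags=1010 GT?F → skip
[2] flags=1010 LS?F → skip
[3] flags=0010 → (cmp)
[4] flags=0010 HI?T → r1=0xa8
[5] flags=0010 PL?T → r5=0xf2
[6] flags=1000 → (cmp)
[7] flags=1000 HI?F → skip
[8] flags=1000 LT?T → r5=0x53
[9] flags=1000 CS?F → skip

FIX = (r0, 0xf9)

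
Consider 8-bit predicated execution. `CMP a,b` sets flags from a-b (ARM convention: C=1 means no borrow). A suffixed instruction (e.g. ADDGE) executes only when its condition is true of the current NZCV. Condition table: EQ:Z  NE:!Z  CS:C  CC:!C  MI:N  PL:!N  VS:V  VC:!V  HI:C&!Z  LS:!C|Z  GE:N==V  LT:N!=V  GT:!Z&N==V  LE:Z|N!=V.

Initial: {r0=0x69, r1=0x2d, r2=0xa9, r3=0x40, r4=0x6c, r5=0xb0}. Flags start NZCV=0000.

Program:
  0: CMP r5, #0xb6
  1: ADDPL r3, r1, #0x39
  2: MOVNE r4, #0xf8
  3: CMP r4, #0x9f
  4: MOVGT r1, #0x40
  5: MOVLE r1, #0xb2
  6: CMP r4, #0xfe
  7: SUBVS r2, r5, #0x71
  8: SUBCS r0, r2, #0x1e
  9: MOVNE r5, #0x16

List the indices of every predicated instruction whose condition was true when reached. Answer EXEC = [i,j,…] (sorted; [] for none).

EXEC = [2,4,9]

0: ✓ CMP  NZCV=1000
1: · ADDPL
2: ✓ MOVNE  r4←0xf8
3: ✓ CMP  NZCV=0010
4: ✓ MOVGT  r1←0x40
5: · MOVLE
6: ✓ CMP  NZCV=1000
7: · SUBVS
8: · SUBCS
9: ✓ MOVNE  r5←0x16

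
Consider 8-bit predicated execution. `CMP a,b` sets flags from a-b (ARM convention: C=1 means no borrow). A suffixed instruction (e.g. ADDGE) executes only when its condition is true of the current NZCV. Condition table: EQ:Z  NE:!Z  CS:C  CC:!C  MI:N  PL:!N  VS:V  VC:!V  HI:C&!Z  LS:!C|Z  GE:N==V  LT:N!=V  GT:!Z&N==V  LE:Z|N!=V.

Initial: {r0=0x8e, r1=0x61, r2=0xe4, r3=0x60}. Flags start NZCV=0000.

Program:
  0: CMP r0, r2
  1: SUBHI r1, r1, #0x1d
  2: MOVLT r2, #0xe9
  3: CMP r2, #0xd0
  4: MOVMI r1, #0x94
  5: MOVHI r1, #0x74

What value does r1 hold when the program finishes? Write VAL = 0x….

VAL = 0x74

[0] flags=1000 → (cmp)
[1] flags=1000 HI?F → skip
[2] flags=1000 LT?T → r2=0xe9
[3] flags=0010 → (cmp)
[4] flags=0010 MI?F → skip
[5] flags=0010 HI?T → r1=0x74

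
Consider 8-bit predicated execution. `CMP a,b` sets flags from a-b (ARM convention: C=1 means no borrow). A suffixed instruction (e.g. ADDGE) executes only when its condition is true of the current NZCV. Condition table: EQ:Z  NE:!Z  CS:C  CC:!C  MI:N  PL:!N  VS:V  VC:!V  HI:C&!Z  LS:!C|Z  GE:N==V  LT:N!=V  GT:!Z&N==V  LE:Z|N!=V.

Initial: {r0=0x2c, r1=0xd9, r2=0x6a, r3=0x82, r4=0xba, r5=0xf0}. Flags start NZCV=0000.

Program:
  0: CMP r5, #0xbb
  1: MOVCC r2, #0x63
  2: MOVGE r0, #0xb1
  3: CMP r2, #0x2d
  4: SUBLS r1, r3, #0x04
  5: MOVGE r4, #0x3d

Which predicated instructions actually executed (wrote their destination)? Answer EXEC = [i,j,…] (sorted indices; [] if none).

0: ✓ CMP  NZCV=0010
1: · MOVCC
2: ✓ MOVGE  r0←0xb1
3: ✓ CMP  NZCV=0010
4: · SUBLS
5: ✓ MOVGE  r4←0x3d

EXEC = [2,5]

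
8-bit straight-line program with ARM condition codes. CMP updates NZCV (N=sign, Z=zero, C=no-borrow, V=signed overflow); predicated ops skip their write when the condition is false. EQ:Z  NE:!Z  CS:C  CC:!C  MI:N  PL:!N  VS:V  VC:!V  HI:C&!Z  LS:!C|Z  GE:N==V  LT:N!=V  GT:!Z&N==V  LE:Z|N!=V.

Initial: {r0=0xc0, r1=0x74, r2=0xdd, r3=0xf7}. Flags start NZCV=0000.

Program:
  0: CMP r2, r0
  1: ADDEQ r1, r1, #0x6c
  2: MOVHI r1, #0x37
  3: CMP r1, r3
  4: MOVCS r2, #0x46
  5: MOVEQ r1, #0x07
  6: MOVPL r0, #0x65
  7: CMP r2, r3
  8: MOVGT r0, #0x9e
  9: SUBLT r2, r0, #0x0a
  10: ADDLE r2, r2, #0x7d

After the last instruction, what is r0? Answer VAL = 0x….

0: ✓ CMP  NZCV=0010
1: · ADDEQ
2: ✓ MOVHI  r1←0x37
3: ✓ CMP  NZCV=0000
4: · MOVCS
5: · MOVEQ
6: ✓ MOVPL  r0←0x65
7: ✓ CMP  NZCV=1000
8: · MOVGT
9: ✓ SUBLT  r2←0x5b
10: ✓ ADDLE  r2←0xd8

VAL = 0x65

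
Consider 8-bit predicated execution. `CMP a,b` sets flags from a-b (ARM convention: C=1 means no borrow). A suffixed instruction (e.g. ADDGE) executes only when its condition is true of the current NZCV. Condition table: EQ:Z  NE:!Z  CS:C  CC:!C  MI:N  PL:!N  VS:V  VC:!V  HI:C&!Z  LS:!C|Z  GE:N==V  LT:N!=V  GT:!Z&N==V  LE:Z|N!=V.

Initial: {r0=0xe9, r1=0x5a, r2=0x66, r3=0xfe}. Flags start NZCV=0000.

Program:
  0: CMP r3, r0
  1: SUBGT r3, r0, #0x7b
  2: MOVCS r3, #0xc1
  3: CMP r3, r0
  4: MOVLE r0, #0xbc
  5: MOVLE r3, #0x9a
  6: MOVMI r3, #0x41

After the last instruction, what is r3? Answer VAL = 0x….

0: ✓ CMP  NZCV=0010
1: ✓ SUBGT  r3←0x6e
2: ✓ MOVCS  r3←0xc1
3: ✓ CMP  NZCV=1000
4: ✓ MOVLE  r0←0xbc
5: ✓ MOVLE  r3←0x9a
6: ✓ MOVMI  r3←0x41

VAL = 0x41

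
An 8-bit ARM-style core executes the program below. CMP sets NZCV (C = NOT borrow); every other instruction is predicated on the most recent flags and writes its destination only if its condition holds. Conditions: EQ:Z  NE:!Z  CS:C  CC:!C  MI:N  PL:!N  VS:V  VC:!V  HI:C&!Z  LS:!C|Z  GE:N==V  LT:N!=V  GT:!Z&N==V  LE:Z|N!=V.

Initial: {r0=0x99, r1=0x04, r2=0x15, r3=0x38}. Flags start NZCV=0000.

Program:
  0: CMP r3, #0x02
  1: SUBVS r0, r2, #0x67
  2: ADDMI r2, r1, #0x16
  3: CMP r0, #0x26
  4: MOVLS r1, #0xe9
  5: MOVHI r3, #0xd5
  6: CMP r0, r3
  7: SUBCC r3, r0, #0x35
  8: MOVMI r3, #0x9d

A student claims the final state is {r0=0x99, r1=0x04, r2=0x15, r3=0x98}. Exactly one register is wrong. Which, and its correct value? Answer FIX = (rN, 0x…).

FIX = (r3, 0x9d)

0: ✓ CMP  NZCV=0010
1: · SUBVS
2: · ADDMI
3: ✓ CMP  NZCV=0011
4: · MOVLS
5: ✓ MOVHI  r3←0xd5
6: ✓ CMP  NZCV=1000
7: ✓ SUBCC  r3←0x64
8: ✓ MOVMI  r3←0x9d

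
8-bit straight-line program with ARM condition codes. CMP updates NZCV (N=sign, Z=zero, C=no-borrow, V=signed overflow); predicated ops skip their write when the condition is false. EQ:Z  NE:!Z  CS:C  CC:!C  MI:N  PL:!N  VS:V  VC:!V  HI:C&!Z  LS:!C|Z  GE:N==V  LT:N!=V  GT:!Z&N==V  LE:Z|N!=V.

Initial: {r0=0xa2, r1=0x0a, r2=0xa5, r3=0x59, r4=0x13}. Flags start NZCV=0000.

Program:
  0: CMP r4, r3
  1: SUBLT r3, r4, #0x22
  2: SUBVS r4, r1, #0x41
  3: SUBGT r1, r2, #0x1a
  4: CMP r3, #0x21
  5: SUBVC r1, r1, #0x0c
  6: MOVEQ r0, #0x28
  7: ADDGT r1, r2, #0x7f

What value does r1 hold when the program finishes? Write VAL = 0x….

VAL = 0xfe

0: ✓ CMP  NZCV=1000
1: ✓ SUBLT  r3←0xf1
2: · SUBVS
3: · SUBGT
4: ✓ CMP  NZCV=1010
5: ✓ SUBVC  r1←0xfe
6: · MOVEQ
7: · ADDGT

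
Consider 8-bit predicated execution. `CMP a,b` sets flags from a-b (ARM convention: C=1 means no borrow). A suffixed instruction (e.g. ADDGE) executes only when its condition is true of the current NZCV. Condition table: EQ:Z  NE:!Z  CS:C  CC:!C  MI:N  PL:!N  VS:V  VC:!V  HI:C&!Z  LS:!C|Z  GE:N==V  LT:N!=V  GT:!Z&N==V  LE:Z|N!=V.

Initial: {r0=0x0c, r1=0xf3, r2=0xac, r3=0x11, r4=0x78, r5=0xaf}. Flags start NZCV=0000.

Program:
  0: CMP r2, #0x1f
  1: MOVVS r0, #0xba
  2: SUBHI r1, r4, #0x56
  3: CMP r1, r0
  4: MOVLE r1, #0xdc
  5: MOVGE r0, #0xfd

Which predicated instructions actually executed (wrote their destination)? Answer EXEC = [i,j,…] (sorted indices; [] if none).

EXEC = [2,5]

[0] flags=1010 → (cmp)
[1] flags=1010 VS?F → skip
[2] flags=1010 HI?T → r1=0x22
[3] flags=0010 → (cmp)
[4] flags=0010 LE?F → skip
[5] flags=0010 GE?T → r0=0xfd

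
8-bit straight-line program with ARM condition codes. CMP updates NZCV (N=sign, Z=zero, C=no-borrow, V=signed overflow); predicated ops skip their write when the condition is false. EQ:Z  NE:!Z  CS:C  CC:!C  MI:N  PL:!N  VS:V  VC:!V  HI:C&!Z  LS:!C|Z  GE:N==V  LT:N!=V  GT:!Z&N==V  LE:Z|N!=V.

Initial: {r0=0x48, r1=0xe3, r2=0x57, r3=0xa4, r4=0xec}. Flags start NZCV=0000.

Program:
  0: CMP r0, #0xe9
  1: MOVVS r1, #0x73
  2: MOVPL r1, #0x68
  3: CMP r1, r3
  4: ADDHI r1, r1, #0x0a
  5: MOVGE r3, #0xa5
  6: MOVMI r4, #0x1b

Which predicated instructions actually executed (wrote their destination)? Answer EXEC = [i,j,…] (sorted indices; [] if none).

EXEC = [2,5,6]

[0] flags=0000 → (cmp)
[1] flags=0000 VS?F → skip
[2] flags=0000 PL?T → r1=0x68
[3] flags=1001 → (cmp)
[4] flags=1001 HI?F → skip
[5] flags=1001 GE?T → r3=0xa5
[6] flags=1001 MI?T → r4=0x1b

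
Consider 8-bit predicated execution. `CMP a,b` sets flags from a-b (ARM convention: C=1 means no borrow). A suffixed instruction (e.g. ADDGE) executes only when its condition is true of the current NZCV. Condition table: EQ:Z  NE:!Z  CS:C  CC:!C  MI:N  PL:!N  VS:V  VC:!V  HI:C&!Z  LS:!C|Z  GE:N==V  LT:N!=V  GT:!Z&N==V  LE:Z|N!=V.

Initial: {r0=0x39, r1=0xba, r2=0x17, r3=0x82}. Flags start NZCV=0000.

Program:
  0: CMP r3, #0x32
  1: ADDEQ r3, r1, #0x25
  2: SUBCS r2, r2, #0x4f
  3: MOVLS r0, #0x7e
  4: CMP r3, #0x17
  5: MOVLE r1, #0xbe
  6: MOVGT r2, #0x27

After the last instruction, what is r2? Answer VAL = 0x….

VAL = 0xc8

0: ✓ CMP  NZCV=0011
1: · ADDEQ
2: ✓ SUBCS  r2←0xc8
3: · MOVLS
4: ✓ CMP  NZCV=0011
5: ✓ MOVLE  r1←0xbe
6: · MOVGT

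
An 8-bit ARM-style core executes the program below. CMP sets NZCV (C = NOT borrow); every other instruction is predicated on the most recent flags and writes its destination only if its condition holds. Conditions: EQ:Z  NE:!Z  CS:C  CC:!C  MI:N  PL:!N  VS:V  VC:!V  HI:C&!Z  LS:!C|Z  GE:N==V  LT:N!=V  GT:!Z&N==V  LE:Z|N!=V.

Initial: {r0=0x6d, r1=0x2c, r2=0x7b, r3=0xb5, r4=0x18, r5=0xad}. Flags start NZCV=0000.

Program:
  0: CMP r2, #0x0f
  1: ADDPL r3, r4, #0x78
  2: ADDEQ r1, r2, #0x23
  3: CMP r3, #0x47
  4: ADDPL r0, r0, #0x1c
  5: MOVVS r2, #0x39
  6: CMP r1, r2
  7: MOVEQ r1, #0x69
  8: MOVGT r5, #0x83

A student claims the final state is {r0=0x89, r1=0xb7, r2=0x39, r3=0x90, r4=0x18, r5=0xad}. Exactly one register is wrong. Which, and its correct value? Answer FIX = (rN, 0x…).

[0] flags=0010 → (cmp)
[1] flags=0010 PL?T → r3=0x90
[2] flags=0010 EQ?F → skip
[3] flags=0011 → (cmp)
[4] flags=0011 PL?T → r0=0x89
[5] flags=0011 VS?T → r2=0x39
[6] flags=1000 → (cmp)
[7] flags=1000 EQ?F → skip
[8] flags=1000 GT?F → skip

FIX = (r1, 0x2c)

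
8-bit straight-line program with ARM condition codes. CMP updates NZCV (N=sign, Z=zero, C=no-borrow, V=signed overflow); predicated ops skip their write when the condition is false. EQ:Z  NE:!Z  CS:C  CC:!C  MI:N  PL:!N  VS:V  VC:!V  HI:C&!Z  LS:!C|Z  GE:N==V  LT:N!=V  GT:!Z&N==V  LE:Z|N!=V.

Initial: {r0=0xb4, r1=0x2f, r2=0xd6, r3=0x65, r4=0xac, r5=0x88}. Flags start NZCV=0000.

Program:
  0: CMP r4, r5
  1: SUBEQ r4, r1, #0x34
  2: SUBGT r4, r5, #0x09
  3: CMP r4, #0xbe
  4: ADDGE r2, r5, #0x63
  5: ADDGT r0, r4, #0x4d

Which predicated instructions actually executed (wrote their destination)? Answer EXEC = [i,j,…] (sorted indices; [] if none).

0: ✓ CMP  NZCV=0010
1: · SUBEQ
2: ✓ SUBGT  r4←0x7f
3: ✓ CMP  NZCV=1001
4: ✓ ADDGE  r2←0xeb
5: ✓ ADDGT  r0←0xcc

EXEC = [2,4,5]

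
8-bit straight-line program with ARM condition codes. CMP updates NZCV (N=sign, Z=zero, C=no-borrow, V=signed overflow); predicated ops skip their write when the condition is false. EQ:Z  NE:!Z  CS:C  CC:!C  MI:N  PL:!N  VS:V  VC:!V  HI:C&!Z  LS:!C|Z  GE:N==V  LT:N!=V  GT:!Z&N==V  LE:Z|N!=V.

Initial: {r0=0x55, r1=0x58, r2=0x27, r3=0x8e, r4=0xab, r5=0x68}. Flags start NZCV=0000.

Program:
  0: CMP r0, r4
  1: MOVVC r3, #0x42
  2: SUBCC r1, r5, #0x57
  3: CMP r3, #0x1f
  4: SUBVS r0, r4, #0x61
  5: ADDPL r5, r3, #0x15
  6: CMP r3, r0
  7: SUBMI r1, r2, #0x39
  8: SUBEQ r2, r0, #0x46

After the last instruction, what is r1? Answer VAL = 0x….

0: ✓ CMP  NZCV=1001
1: · MOVVC
2: ✓ SUBCC  r1←0x11
3: ✓ CMP  NZCV=0011
4: ✓ SUBVS  r0←0x4a
5: ✓ ADDPL  r5←0xa3
6: ✓ CMP  NZCV=0011
7: · SUBMI
8: · SUBEQ

VAL = 0x11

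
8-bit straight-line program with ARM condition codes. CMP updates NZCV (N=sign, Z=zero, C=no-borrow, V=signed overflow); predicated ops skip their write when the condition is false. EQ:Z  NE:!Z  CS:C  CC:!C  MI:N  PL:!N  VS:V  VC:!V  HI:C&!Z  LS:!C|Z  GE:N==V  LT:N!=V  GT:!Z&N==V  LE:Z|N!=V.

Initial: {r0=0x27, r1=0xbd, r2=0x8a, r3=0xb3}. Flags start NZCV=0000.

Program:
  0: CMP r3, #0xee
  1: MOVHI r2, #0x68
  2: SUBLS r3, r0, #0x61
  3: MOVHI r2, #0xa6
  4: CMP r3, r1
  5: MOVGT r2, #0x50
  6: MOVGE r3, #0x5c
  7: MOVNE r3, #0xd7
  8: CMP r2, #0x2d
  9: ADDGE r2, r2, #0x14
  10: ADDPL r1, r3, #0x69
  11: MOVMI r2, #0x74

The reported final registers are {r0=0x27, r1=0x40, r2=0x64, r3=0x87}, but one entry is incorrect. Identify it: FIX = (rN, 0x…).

FIX = (r3, 0xd7)

[0] flags=1000 → (cmp)
[1] flags=1000 HI?F → skip
[2] flags=1000 LS?T → r3=0xc6
[3] flags=1000 HI?F → skip
[4] flags=0010 → (cmp)
[5] flags=0010 GT?T → r2=0x50
[6] flags=0010 GE?T → r3=0x5c
[7] flags=0010 NE?T → r3=0xd7
[8] flags=0010 → (cmp)
[9] flags=0010 GE?T → r2=0x64
[10] flags=0010 PL?T → r1=0x40
[11] flags=0010 MI?F → skip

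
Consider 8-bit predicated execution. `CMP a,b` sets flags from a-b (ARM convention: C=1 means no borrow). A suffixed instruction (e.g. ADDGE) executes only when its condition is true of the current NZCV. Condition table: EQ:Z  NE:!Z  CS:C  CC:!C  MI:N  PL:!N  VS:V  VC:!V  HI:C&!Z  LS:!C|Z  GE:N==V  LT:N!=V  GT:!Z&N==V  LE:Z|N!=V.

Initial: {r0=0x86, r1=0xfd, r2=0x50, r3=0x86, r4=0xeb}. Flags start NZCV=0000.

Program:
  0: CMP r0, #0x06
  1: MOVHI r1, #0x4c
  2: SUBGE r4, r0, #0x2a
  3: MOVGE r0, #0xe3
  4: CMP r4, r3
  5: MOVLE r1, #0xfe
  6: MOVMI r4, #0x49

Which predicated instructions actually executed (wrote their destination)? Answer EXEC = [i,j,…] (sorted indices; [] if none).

0: ✓ CMP  NZCV=1010
1: ✓ MOVHI  r1←0x4c
2: · SUBGE
3: · MOVGE
4: ✓ CMP  NZCV=0010
5: · MOVLE
6: · MOVMI

EXEC = [1]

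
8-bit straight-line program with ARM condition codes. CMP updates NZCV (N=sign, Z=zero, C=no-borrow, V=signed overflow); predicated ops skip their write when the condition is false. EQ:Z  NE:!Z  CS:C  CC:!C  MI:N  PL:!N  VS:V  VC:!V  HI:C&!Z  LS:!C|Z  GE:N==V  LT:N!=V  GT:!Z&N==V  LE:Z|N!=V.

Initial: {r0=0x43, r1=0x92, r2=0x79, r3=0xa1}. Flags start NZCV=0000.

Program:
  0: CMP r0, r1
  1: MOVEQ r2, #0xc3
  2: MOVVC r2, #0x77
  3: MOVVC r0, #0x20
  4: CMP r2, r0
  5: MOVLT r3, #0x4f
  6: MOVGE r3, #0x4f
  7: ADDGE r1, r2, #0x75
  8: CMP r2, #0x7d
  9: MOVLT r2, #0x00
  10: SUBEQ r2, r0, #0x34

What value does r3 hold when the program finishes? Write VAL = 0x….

VAL = 0x4f

[0] flags=1001 → (cmp)
[1] flags=1001 EQ?F → skip
[2] flags=1001 VC?F → skip
[3] flags=1001 VC?F → skip
[4] flags=0010 → (cmp)
[5] flags=0010 LT?F → skip
[6] flags=0010 GE?T → r3=0x4f
[7] flags=0010 GE?T → r1=0xee
[8] flags=1000 → (cmp)
[9] flags=1000 LT?T → r2=0x00
[10] flags=1000 EQ?F → skip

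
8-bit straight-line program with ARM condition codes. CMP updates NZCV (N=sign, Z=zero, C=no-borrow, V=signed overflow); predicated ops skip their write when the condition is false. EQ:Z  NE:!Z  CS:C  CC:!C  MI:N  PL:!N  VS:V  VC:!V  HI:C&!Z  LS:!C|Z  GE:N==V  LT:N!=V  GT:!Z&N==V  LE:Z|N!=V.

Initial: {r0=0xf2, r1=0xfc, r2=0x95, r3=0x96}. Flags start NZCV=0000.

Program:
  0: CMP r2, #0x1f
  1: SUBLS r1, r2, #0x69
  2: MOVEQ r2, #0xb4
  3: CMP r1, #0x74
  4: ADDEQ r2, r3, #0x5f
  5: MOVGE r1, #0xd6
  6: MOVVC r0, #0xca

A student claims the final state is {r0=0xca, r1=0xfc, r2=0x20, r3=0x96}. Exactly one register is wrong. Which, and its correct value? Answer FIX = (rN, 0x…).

[0] flags=0011 → (cmp)
[1] flags=0011 LS?F → skip
[2] flags=0011 EQ?F → skip
[3] flags=1010 → (cmp)
[4] flags=1010 EQ?F → skip
[5] flags=1010 GE?F → skip
[6] flags=1010 VC?T → r0=0xca

FIX = (r2, 0x95)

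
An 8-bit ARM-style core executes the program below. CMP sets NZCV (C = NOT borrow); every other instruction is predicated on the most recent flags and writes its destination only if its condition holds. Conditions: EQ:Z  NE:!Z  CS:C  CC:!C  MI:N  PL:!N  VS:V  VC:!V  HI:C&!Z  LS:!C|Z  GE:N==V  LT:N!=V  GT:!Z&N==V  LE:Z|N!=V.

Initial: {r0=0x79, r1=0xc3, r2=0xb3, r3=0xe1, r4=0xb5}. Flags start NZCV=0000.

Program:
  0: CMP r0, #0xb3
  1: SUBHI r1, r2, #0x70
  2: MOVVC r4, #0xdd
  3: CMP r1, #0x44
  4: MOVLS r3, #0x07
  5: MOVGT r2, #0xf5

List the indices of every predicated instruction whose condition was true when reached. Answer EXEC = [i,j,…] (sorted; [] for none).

EXEC = []

0: ✓ CMP  NZCV=1001
1: · SUBHI
2: · MOVVC
3: ✓ CMP  NZCV=0011
4: · MOVLS
5: · MOVGT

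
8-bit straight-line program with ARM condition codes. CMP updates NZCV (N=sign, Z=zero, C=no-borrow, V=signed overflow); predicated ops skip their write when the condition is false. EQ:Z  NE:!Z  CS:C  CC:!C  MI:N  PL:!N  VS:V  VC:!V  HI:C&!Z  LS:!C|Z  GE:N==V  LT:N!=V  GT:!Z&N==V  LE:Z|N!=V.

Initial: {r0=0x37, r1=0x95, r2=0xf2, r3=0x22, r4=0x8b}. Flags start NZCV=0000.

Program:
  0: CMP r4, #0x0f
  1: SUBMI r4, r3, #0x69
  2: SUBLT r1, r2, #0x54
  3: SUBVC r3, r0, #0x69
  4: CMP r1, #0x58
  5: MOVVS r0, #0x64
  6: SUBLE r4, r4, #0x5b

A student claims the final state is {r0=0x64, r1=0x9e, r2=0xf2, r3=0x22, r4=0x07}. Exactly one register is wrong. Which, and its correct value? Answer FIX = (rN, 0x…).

0: ✓ CMP  NZCV=0011
1: · SUBMI
2: ✓ SUBLT  r1←0x9e
3: · SUBVC
4: ✓ CMP  NZCV=0011
5: ✓ MOVVS  r0←0x64
6: ✓ SUBLE  r4←0x30

FIX = (r4, 0x30)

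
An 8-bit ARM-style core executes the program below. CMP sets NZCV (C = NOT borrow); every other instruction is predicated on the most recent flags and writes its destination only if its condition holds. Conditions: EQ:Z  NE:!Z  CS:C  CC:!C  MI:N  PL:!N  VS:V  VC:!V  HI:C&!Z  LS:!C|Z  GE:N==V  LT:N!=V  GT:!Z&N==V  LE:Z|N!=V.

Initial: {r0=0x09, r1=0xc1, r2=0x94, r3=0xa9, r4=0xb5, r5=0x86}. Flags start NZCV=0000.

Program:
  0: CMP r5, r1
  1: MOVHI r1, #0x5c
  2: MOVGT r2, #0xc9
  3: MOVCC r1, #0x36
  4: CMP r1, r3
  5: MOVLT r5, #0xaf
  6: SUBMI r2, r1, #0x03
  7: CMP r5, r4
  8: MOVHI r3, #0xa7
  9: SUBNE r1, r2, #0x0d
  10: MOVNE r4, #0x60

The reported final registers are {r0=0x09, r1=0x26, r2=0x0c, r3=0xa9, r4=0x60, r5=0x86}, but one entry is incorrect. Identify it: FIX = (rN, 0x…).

FIX = (r2, 0x33)

0: ✓ CMP  NZCV=1000
1: · MOVHI
2: · MOVGT
3: ✓ MOVCC  r1←0x36
4: ✓ CMP  NZCV=1001
5: · MOVLT
6: ✓ SUBMI  r2←0x33
7: ✓ CMP  NZCV=1000
8: · MOVHI
9: ✓ SUBNE  r1←0x26
10: ✓ MOVNE  r4←0x60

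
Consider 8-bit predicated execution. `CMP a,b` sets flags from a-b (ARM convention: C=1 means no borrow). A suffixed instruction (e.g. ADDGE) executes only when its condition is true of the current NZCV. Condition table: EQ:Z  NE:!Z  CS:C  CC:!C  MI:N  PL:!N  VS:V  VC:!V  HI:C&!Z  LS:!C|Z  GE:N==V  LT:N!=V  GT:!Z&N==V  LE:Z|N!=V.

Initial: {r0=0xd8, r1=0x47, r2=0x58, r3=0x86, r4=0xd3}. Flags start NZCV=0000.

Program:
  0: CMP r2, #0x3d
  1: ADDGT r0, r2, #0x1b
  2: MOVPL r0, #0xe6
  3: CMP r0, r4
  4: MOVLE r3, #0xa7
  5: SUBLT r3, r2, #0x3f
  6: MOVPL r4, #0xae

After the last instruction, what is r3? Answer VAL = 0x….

VAL = 0x86

0: ✓ CMP  NZCV=0010
1: ✓ ADDGT  r0←0x73
2: ✓ MOVPL  r0←0xe6
3: ✓ CMP  NZCV=0010
4: · MOVLE
5: · SUBLT
6: ✓ MOVPL  r4←0xae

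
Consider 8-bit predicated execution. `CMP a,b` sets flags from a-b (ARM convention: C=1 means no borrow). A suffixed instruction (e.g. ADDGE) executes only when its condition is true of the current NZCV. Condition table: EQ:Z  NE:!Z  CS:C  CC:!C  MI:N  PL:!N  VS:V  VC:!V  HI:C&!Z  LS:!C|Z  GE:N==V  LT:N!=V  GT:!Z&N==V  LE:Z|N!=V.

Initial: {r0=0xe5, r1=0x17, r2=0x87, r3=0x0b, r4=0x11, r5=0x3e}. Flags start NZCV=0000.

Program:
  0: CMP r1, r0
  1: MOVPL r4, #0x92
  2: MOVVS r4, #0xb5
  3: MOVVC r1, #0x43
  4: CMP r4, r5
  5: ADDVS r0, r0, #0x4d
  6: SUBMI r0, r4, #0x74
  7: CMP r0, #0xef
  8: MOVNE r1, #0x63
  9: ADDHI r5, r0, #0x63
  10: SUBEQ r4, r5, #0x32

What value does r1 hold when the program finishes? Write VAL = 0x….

0: ✓ CMP  NZCV=0000
1: ✓ MOVPL  r4←0x92
2: · MOVVS
3: ✓ MOVVC  r1←0x43
4: ✓ CMP  NZCV=0011
5: ✓ ADDVS  r0←0x32
6: · SUBMI
7: ✓ CMP  NZCV=0000
8: ✓ MOVNE  r1←0x63
9: · ADDHI
10: · SUBEQ

VAL = 0x63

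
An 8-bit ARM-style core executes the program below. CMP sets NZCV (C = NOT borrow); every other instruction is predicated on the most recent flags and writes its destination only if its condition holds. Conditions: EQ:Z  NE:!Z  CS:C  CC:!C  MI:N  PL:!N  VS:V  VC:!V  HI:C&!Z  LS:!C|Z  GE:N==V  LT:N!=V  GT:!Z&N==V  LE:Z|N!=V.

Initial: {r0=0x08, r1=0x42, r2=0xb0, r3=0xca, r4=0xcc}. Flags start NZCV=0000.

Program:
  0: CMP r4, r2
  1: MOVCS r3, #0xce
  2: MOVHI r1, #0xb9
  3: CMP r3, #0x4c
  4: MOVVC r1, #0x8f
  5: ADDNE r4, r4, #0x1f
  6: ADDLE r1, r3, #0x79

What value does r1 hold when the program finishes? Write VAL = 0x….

[0] flags=0010 → (cmp)
[1] flags=0010 CS?T → r3=0xce
[2] flags=0010 HI?T → r1=0xb9
[3] flags=1010 → (cmp)
[4] flags=1010 VC?T → r1=0x8f
[5] flags=1010 NE?T → r4=0xeb
[6] flags=1010 LE?T → r1=0x47

VAL = 0x47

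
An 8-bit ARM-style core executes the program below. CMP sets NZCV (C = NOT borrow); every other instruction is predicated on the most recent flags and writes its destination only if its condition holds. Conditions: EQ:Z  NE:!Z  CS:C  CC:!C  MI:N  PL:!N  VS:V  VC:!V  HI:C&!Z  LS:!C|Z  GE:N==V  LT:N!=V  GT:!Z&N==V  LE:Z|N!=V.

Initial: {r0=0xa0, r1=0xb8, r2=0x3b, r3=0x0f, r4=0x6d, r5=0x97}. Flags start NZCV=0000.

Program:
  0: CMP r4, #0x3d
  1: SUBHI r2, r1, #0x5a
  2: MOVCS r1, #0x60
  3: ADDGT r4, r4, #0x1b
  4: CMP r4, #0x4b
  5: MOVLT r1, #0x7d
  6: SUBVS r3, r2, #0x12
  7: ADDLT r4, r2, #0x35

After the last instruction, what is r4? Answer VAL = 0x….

0: ✓ CMP  NZCV=0010
1: ✓ SUBHI  r2←0x5e
2: ✓ MOVCS  r1←0x60
3: ✓ ADDGT  r4←0x88
4: ✓ CMP  NZCV=0011
5: ✓ MOVLT  r1←0x7d
6: ✓ SUBVS  r3←0x4c
7: ✓ ADDLT  r4←0x93

VAL = 0x93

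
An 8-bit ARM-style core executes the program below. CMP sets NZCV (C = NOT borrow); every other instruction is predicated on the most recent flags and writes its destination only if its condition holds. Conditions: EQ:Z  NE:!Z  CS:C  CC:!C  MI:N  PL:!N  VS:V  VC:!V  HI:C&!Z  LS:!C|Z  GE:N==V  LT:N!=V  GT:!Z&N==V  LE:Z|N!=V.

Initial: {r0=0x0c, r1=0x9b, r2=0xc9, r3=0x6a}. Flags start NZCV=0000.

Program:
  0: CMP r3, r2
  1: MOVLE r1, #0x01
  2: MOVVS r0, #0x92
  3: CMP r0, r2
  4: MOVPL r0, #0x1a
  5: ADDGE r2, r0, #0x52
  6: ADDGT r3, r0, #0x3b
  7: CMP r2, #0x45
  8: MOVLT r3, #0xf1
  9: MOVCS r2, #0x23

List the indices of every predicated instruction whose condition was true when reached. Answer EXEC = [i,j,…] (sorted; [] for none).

0: ✓ CMP  NZCV=1001
1: · MOVLE
2: ✓ MOVVS  r0←0x92
3: ✓ CMP  NZCV=1000
4: · MOVPL
5: · ADDGE
6: · ADDGT
7: ✓ CMP  NZCV=1010
8: ✓ MOVLT  r3←0xf1
9: ✓ MOVCS  r2←0x23

EXEC = [2,8,9]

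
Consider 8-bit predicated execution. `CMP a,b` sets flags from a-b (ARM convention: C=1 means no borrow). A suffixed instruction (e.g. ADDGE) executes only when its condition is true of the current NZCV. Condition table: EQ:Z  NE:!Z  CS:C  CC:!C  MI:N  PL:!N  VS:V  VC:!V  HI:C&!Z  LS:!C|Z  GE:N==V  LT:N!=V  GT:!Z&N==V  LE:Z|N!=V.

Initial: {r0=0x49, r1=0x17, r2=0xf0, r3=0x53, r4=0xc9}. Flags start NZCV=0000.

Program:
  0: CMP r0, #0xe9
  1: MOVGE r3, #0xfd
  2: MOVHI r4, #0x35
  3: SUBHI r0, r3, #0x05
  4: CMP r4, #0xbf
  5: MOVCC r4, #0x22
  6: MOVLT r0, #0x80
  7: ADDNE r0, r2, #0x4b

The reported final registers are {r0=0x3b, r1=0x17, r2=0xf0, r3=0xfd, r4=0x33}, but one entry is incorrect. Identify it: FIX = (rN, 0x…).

0: ✓ CMP  NZCV=0000
1: ✓ MOVGE  r3←0xfd
2: · MOVHI
3: · SUBHI
4: ✓ CMP  NZCV=0010
5: · MOVCC
6: · MOVLT
7: ✓ ADDNE  r0←0x3b

FIX = (r4, 0xc9)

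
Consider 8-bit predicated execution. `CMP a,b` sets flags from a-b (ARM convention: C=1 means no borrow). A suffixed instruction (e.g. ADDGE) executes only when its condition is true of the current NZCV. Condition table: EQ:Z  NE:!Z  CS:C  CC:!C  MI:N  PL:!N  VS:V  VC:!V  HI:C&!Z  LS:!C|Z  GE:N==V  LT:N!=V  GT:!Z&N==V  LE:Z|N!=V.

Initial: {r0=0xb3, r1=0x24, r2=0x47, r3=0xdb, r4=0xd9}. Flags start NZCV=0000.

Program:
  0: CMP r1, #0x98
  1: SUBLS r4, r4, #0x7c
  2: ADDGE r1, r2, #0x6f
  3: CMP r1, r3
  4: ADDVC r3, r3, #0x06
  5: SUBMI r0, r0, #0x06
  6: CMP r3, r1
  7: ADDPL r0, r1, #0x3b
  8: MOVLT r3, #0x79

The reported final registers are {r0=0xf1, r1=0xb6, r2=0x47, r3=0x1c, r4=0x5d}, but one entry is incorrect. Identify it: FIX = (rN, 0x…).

0: ✓ CMP  NZCV=1001
1: ✓ SUBLS  r4←0x5d
2: ✓ ADDGE  r1←0xb6
3: ✓ CMP  NZCV=1000
4: ✓ ADDVC  r3←0xe1
5: ✓ SUBMI  r0←0xad
6: ✓ CMP  NZCV=0010
7: ✓ ADDPL  r0←0xf1
8: · MOVLT

FIX = (r3, 0xe1)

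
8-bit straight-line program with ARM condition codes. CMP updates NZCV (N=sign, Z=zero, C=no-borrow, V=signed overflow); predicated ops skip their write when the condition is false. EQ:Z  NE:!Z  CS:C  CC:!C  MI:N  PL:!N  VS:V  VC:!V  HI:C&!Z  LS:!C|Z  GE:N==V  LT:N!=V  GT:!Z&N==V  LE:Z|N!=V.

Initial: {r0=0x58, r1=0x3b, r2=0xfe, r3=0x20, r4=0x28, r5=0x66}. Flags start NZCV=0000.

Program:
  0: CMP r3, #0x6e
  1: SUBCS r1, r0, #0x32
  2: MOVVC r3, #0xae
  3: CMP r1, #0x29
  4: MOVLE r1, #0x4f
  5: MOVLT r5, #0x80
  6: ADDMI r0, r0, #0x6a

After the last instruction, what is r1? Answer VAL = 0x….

0: ✓ CMP  NZCV=1000
1: · SUBCS
2: ✓ MOVVC  r3←0xae
3: ✓ CMP  NZCV=0010
4: · MOVLE
5: · MOVLT
6: · ADDMI

VAL = 0x3b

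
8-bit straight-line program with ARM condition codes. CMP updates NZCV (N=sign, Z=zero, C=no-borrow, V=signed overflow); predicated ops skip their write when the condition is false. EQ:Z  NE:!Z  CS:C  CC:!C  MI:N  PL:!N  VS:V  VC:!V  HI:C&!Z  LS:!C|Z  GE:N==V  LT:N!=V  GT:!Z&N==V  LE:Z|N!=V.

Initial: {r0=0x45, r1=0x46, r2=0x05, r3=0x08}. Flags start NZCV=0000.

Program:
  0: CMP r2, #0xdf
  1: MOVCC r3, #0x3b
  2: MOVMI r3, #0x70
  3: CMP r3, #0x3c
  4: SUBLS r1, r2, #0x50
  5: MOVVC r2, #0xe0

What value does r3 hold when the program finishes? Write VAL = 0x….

0: ✓ CMP  NZCV=0000
1: ✓ MOVCC  r3←0x3b
2: · MOVMI
3: ✓ CMP  NZCV=1000
4: ✓ SUBLS  r1←0xb5
5: ✓ MOVVC  r2←0xe0

VAL = 0x3b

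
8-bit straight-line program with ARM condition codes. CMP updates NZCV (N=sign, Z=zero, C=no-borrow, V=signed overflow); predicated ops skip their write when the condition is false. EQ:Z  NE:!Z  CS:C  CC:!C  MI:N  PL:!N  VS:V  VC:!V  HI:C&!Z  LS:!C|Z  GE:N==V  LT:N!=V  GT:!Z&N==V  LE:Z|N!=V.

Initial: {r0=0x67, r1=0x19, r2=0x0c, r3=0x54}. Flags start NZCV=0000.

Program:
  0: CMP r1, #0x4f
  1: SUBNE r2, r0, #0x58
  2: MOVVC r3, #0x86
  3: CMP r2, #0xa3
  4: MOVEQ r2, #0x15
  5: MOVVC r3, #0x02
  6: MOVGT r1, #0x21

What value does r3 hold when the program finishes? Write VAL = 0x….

0: ✓ CMP  NZCV=1000
1: ✓ SUBNE  r2←0x0f
2: ✓ MOVVC  r3←0x86
3: ✓ CMP  NZCV=0000
4: · MOVEQ
5: ✓ MOVVC  r3←0x02
6: ✓ MOVGT  r1←0x21

VAL = 0x02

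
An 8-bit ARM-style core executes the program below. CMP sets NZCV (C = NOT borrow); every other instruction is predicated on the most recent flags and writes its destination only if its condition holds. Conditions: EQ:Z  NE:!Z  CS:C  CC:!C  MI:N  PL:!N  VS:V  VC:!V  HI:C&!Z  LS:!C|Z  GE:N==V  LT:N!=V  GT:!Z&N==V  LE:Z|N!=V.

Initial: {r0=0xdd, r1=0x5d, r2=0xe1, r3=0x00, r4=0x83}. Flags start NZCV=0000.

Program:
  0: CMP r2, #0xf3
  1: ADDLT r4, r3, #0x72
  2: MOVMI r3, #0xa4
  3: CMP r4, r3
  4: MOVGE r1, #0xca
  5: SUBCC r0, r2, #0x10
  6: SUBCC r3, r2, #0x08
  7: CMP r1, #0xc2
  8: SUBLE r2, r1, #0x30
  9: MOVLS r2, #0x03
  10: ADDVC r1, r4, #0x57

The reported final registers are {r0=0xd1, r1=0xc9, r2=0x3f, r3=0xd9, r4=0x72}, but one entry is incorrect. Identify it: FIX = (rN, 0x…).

[0] flags=1000 → (cmp)
[1] flags=1000 LT?T → r4=0x72
[2] flags=1000 MI?T → r3=0xa4
[3] flags=1001 → (cmp)
[4] flags=1001 GE?T → r1=0xca
[5] flags=1001 CC?T → r0=0xd1
[6] flags=1001 CC?T → r3=0xd9
[7] flags=0010 → (cmp)
[8] flags=0010 LE?F → skip
[9] flags=0010 LS?F → skip
[10] flags=0010 VC?T → r1=0xc9

FIX = (r2, 0xe1)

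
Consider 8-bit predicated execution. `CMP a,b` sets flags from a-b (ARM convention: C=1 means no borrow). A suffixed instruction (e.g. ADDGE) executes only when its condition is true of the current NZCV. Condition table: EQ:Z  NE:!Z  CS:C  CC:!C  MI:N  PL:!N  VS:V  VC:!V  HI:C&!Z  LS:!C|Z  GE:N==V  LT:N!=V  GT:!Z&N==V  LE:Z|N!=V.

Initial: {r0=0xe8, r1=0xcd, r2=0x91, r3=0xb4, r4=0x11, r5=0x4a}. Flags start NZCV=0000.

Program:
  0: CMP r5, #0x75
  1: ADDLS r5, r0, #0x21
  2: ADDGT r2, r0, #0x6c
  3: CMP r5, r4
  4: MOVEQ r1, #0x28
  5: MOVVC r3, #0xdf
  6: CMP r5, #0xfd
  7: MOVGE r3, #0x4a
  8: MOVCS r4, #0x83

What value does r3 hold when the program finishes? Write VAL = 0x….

0: ✓ CMP  NZCV=1000
1: ✓ ADDLS  r5←0x09
2: · ADDGT
3: ✓ CMP  NZCV=1000
4: · MOVEQ
5: ✓ MOVVC  r3←0xdf
6: ✓ CMP  NZCV=0000
7: ✓ MOVGE  r3←0x4a
8: · MOVCS

VAL = 0x4a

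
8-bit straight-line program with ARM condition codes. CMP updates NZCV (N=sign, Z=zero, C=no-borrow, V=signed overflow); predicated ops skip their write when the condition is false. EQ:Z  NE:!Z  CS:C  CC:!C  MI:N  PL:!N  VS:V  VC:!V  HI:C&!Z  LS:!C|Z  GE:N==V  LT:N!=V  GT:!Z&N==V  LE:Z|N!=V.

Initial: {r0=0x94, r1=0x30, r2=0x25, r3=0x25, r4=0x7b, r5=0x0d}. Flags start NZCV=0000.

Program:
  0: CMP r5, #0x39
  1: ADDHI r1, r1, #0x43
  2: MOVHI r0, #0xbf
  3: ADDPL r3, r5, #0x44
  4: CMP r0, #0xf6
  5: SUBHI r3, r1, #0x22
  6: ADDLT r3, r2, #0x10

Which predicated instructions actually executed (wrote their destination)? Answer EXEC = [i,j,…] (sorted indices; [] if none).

[0] flags=1000 → (cmp)
[1] flags=1000 HI?F → skip
[2] flags=1000 HI?F → skip
[3] flags=1000 PL?F → skip
[4] flags=1000 → (cmp)
[5] flags=1000 HI?F → skip
[6] flags=1000 LT?T → r3=0x35

EXEC = [6]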